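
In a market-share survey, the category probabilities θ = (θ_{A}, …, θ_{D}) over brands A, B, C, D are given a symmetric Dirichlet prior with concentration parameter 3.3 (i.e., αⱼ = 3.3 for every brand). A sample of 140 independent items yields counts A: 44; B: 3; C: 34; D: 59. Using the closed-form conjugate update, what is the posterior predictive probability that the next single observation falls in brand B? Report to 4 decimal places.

The Dirichlet prior is conjugate to the Multinomial likelihood: each posterior αⱼ = prior αⱼ + observed count nⱼ.
Posterior concentration: (47.3, 6.3, 37.3, 62.3), total = 153.2.
P(next = B | data) = α_{B}/Σα = 0.0411.

0.0411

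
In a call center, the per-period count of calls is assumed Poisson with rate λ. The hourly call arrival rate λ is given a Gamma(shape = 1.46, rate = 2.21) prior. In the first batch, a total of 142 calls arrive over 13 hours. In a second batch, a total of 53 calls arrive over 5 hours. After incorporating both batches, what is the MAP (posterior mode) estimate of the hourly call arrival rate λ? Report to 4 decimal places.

With a Gamma(shape α, rate β) prior, the Poisson likelihood is conjugate: the posterior is Gamma(α + ΣXᵢ, β + n).
After batch 1: Gamma(α+S, β+n) = Gamma(1.46+142, 2.21+13) = Gamma(143.46, 15.21).
After batch 2: Gamma(α+S, β+n) = Gamma(143.46+53, 15.21+5) = Gamma(196.46, 20.21).
Mode of Gamma(α,β) for α≥1 is (α−1)/β = 195.46/20.21 = 9.6714.

9.6714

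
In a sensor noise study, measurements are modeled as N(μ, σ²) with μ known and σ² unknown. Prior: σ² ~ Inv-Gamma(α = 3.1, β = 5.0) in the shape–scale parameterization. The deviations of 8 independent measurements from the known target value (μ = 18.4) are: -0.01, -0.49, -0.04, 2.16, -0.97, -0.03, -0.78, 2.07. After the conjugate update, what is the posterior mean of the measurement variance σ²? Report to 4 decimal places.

1.7002

With known mean μ and an Inverse-Gamma(α, β) prior on σ², the Normal likelihood is conjugate: posterior is Inv-Gamma(α + n/2, β + Σ(xᵢ−μ)²/2).
Σ(xᵢ−μ)² = (-0.01)² + (-0.49)² + (-0.04)² + (2.16)² + (-0.97)² + (-0.03)² + (-0.78)² + (2.07)² = 10.7425.
Posterior: Inv-Gamma(3.1 + 8/2, 5.0 + 10.7425/2) = Inv-Gamma(7.10, 10.37125).
E[σ²|data] = β/(α−1) = 10.37125/6.10 = 1.7002.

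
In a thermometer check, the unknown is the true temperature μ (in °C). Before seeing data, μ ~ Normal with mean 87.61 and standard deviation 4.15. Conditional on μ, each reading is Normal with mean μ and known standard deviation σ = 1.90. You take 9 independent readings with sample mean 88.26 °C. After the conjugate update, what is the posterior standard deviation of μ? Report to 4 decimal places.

0.6261

For Normal data with known variance σ², a Normal(μ₀, σ₀²) prior on μ is conjugate. Posterior precision = 1/σ₀² + n/σ²; posterior mean is the precision-weighted average of μ₀ and x̄.
σ₀² = 4.15² = 17.2225, σ² = 1.90² = 3.61; σ² + n·σ₀² = 3.61 + 9·17.2225 = 158.6125.
Posterior precision = 1/σ₀² + n/σ² = 1/17.2225 + 9/3.61 = (σ² + n·σ₀²)/(σ₀²σ²) = 158.6125/(17.2225·3.61); posterior variance σₙ² = σ₀²σ²/(σ² + n·σ₀²) = 17.2225·3.61/158.6125 = 0.391982.
Posterior SD = √σₙ² = √(17.2225·3.61/158.6125) = 0.6261.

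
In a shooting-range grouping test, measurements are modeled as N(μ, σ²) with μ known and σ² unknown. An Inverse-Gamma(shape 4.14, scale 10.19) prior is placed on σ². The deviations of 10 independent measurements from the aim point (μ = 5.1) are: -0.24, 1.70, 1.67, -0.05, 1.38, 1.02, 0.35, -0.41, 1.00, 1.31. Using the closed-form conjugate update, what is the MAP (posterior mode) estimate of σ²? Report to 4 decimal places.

With known mean μ and an Inverse-Gamma(α, β) prior on σ², the Normal likelihood is conjugate: posterior is Inv-Gamma(α + n/2, β + Σ(xᵢ−μ)²/2).
Σ(xᵢ−μ)² = (-0.24)² + (1.70)² + (1.67)² + (-0.05)² + (1.38)² + (1.02)² + (0.35)² + (-0.41)² + (1.00)² + (1.31)² = 11.6905.
Posterior: Inv-Gamma(4.14 + 10/2, 10.19 + 11.6905/2) = Inv-Gamma(9.14, 16.03525).
Mode = β/(α+1) = 16.03525/10.14 = 1.5814.

1.5814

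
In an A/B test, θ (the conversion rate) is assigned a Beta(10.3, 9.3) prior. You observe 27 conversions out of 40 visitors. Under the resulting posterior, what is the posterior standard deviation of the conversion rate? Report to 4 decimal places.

0.0622

The Beta prior is conjugate to a Binomial/Bernoulli likelihood; the update adds successes to α and failures to β.
Posterior: Beta(α+k, β+n−k) = Beta(10.3+27, 9.3+13) = Beta(37.3, 22.3).
Var = αβ/((α+β)²(α+β+1)) = 37.3·22.3/(59.6²·60.6) = 0.00386410; SD = √0.00386410 = 0.0622.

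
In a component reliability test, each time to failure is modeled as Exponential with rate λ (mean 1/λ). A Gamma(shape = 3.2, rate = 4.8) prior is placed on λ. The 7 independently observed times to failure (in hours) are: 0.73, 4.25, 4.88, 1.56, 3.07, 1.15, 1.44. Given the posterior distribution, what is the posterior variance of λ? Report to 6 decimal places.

With a Gamma(shape α, rate β) prior on the exponential rate λ, the posterior after n observations with total T = Σxᵢ is Gamma(α+n, β+T).
Sum of observations T = 17.08 hours; n = 7.
Posterior: Gamma(3.2+7, 4.8+17.08) = Gamma(10.2, 21.88).
Var = α/β² = 0.021306.

0.021306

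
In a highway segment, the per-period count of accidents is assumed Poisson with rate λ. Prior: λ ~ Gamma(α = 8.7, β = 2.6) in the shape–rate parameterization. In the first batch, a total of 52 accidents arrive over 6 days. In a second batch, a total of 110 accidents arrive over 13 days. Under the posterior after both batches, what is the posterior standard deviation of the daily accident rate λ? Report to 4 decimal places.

0.6049

With a Gamma(shape α, rate β) prior, the Poisson likelihood is conjugate: the posterior is Gamma(α + ΣXᵢ, β + n).
After batch 1: Gamma(α+S, β+n) = Gamma(8.7+52, 2.6+6) = Gamma(60.7, 8.6).
After batch 2: Gamma(α+S, β+n) = Gamma(60.7+110, 8.6+13) = Gamma(170.7, 21.6).
SD = √α/β = √170.7/21.6 = 0.6049.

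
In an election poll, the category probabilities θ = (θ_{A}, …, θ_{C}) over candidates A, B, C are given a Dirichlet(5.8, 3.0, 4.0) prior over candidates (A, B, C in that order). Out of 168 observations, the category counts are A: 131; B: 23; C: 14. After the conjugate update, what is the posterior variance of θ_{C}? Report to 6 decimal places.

0.000493

The Dirichlet prior is conjugate to the Multinomial likelihood: each posterior αⱼ = prior αⱼ + observed count nⱼ.
Posterior concentration: (136.8, 26.0, 18.0), total = 180.8.
Var[θ_j] = α_j(Σα−α_j)/((Σα)²(Σα+1)) = 18.0·162.8/(180.8²·181.8) = 0.000493.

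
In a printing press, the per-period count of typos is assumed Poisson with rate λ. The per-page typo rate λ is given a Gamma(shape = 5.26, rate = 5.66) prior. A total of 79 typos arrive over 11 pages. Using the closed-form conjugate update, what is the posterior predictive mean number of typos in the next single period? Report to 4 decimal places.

With a Gamma(shape α, rate β) prior, the Poisson likelihood is conjugate: the posterior is Gamma(α + ΣXᵢ, β + n).
Posterior: Gamma(α+S, β+n) = Gamma(5.26+79, 5.66+11) = Gamma(84.26, 16.66).
The predictive distribution for one future period is NegBinom with mean α/β = 5.0576.

5.0576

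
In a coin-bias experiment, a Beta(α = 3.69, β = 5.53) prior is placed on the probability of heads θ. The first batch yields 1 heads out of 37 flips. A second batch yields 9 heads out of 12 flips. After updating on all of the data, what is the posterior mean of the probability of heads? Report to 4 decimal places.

The Beta prior is conjugate to a Binomial/Bernoulli likelihood; the update adds successes to α and failures to β.
After batch 1: Beta(3.69+1, 5.53+36) = Beta(4.69, 41.53).
After batch 2: Beta(4.69+9, 41.53+3) = Beta(13.69, 44.53).
Posterior mean = α/(α+β) = 13.69/58.22 = 0.2351.

0.2351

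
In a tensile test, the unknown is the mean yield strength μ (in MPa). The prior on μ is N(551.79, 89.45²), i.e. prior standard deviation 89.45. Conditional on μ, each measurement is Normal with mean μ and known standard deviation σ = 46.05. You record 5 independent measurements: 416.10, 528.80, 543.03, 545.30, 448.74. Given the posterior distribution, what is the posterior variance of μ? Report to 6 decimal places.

402.771044

For Normal data with known variance σ², a Normal(μ₀, σ₀²) prior on μ is conjugate. Posterior precision = 1/σ₀² + n/σ²; posterior mean is the precision-weighted average of μ₀ and x̄.
σ₀² = 89.45² = 8001.3025, σ² = 46.05² = 2120.6025; σ² + n·σ₀² = 2120.6025 + 5·8001.3025 = 42127.115.
Posterior precision = 1/σ₀² + n/σ² = 1/8001.3025 + 5/2120.6025 = (σ² + n·σ₀²)/(σ₀²σ²) = 42127.115/(8001.3025·2120.6025); posterior variance σₙ² = σ₀²σ²/(σ² + n·σ₀²) = 8001.3025·2120.6025/42127.115 = 402.771044.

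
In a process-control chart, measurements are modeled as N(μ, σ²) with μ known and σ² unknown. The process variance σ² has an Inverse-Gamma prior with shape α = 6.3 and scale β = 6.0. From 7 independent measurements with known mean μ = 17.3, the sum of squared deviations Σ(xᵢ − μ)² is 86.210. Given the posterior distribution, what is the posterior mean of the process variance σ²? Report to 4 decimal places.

5.5801

With known mean μ and an Inverse-Gamma(α, β) prior on σ², the Normal likelihood is conjugate: posterior is Inv-Gamma(α + n/2, β + Σ(xᵢ−μ)²/2).
Posterior: Inv-Gamma(6.3 + 7/2, 6.0 + 86.210/2) = Inv-Gamma(9.80, 49.1050).
E[σ²|data] = β/(α−1) = 49.1050/8.80 = 5.5801.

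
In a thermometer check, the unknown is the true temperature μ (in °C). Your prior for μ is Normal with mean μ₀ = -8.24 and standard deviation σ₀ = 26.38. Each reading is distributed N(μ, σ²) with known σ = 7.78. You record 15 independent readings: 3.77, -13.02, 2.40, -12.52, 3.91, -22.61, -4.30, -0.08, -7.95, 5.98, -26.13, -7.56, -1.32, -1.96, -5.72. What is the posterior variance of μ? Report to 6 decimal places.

4.011963

For Normal data with known variance σ², a Normal(μ₀, σ₀²) prior on μ is conjugate. Posterior precision = 1/σ₀² + n/σ²; posterior mean is the precision-weighted average of μ₀ and x̄.
σ₀² = 26.38² = 695.9044, σ² = 7.78² = 60.5284; σ² + n·σ₀² = 60.5284 + 15·695.9044 = 10499.0944.
Posterior precision = 1/σ₀² + n/σ² = 1/695.9044 + 15/60.5284 = (σ² + n·σ₀²)/(σ₀²σ²) = 10499.0944/(695.9044·60.5284); posterior variance σₙ² = σ₀²σ²/(σ² + n·σ₀²) = 695.9044·60.5284/10499.0944 = 4.011963.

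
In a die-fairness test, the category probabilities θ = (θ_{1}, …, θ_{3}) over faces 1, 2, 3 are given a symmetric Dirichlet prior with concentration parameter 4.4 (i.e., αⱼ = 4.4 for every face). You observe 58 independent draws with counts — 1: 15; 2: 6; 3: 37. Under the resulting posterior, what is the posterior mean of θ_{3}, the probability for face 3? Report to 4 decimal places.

0.5815

The Dirichlet prior is conjugate to the Multinomial likelihood: each posterior αⱼ = prior αⱼ + observed count nⱼ.
Posterior concentration: (19.4, 10.4, 41.4), total = 71.2.
E[θ_{3}|data] = α_{3}/Σα = 41.4/71.2 = 0.5815.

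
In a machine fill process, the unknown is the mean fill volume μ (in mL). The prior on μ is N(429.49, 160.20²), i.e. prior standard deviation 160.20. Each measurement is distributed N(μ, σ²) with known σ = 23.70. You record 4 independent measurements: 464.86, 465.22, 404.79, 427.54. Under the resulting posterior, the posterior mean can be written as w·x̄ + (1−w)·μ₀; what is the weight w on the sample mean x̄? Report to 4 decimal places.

For Normal data with known variance σ², a Normal(μ₀, σ₀²) prior on μ is conjugate. Posterior precision = 1/σ₀² + n/σ²; posterior mean is the precision-weighted average of μ₀ and x̄.
σ₀² = 160.20² = 25664.04, σ² = 23.70² = 561.69. Prior precision 1/σ₀² = 1/25664.04; data precision n/σ² = 4/561.69.
w = (n/σ²)/(1/σ₀² + n/σ²) = n·σ₀²/(σ² + n·σ₀²) = 4·25664.04/(561.69 + 4·25664.04) = 102656.16/103217.85 = 0.9946.

0.9946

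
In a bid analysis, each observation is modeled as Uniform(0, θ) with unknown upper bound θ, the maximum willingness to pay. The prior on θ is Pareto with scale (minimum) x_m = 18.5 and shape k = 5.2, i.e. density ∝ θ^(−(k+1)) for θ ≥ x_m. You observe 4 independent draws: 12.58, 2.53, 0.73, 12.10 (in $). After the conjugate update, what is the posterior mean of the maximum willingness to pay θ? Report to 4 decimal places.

A Pareto(scale x_m, shape k) prior on the upper bound θ of Uniform(0, θ) is conjugate: posterior is Pareto(max(x_m, max xᵢ), k + n).
Sample maximum = 12.58; prior scale x_m = 18.5 → posterior scale = max = 18.50.
Posterior shape = 5.2 + 4 = 9.2.
E[θ|data] = k·x_m/(k−1) = 9.2·18.50/8.2 = 20.7561.

20.7561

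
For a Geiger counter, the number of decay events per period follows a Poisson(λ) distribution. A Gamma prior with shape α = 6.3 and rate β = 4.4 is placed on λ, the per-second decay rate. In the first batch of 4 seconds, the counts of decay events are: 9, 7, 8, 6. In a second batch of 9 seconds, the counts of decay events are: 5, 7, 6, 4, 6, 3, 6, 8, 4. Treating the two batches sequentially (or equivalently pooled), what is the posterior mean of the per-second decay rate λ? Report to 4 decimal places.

4.9023

With a Gamma(shape α, rate β) prior, the Poisson likelihood is conjugate: the posterior is Gamma(α + ΣXᵢ, β + n).
Batch 1: sum of counts S = 30 over n = 4 seconds.
After batch 1: Gamma(α+S, β+n) = Gamma(6.3+30, 4.4+4) = Gamma(36.3, 8.4).
Batch 2: sum of counts S = 49 over n = 9 seconds.
After batch 2: Gamma(α+S, β+n) = Gamma(36.3+49, 8.4+9) = Gamma(85.3, 17.4).
Posterior mean = α/β = 85.3/17.4 = 4.9023.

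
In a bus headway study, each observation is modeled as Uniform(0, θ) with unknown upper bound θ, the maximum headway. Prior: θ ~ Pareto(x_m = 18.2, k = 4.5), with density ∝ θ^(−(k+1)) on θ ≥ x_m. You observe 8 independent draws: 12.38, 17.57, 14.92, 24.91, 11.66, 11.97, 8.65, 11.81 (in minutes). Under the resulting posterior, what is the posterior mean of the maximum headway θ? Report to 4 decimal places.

27.0761

A Pareto(scale x_m, shape k) prior on the upper bound θ of Uniform(0, θ) is conjugate: posterior is Pareto(max(x_m, max xᵢ), k + n).
Sample maximum = 24.91; prior scale x_m = 18.2 → posterior scale = max = 24.91.
Posterior shape = 4.5 + 8 = 12.5.
E[θ|data] = k·x_m/(k−1) = 12.5·24.91/11.5 = 27.0761.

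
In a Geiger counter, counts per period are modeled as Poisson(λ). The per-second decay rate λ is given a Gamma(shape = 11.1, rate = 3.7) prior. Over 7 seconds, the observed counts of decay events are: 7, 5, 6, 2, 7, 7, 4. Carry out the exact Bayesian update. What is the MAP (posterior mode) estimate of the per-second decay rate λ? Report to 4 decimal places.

4.4953

With a Gamma(shape α, rate β) prior, the Poisson likelihood is conjugate: the posterior is Gamma(α + ΣXᵢ, β + n).
Sum of counts S = 38 over n = 7 seconds.
Posterior: Gamma(α+S, β+n) = Gamma(11.1+38, 3.7+7) = Gamma(49.1, 10.7).
Mode of Gamma(α,β) for α≥1 is (α−1)/β = 48.1/10.7 = 4.4953.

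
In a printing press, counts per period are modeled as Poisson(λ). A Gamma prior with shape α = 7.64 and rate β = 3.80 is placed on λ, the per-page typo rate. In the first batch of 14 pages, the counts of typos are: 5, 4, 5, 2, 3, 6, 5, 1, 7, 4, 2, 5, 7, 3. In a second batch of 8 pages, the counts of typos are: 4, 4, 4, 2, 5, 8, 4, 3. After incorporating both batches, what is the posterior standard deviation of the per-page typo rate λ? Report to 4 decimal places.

0.3888

With a Gamma(shape α, rate β) prior, the Poisson likelihood is conjugate: the posterior is Gamma(α + ΣXᵢ, β + n).
Batch 1: sum of counts S = 59 over n = 14 pages.
After batch 1: Gamma(α+S, β+n) = Gamma(7.64+59, 3.80+14) = Gamma(66.64, 17.80).
Batch 2: sum of counts S = 34 over n = 8 pages.
After batch 2: Gamma(α+S, β+n) = Gamma(66.64+34, 17.80+8) = Gamma(100.64, 25.80).
SD = √α/β = √100.64/25.80 = 0.3888.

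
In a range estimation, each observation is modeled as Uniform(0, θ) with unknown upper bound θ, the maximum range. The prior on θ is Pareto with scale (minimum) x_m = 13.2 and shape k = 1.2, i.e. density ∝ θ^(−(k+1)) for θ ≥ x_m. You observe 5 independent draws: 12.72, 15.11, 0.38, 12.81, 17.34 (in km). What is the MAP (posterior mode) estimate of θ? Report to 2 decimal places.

A Pareto(scale x_m, shape k) prior on the upper bound θ of Uniform(0, θ) is conjugate: posterior is Pareto(max(x_m, max xᵢ), k + n).
Sample maximum = 17.34; prior scale x_m = 13.2 → posterior scale = max = 17.34.
Posterior shape = 1.2 + 5 = 6.2.
The Pareto density is decreasing on [x_m, ∞), so the mode is x_m = 17.34.

17.34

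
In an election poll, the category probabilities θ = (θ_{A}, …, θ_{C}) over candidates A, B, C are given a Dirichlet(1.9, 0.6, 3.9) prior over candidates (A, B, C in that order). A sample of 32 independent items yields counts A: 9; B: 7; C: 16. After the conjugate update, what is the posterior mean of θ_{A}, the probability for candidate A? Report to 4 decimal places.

The Dirichlet prior is conjugate to the Multinomial likelihood: each posterior αⱼ = prior αⱼ + observed count nⱼ.
Posterior concentration: (10.9, 7.6, 19.9), total = 38.4.
E[θ_{A}|data] = α_{A}/Σα = 10.9/38.4 = 0.2839.

0.2839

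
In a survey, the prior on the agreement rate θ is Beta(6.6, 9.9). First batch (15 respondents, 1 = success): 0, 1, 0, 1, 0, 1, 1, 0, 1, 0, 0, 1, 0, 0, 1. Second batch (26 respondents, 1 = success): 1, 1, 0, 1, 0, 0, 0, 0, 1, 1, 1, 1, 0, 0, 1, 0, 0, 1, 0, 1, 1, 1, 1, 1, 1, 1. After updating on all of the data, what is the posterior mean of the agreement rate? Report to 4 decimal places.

The Beta prior is conjugate to a Binomial/Bernoulli likelihood; the update adds successes to α and failures to β.
After batch 1: Beta(6.6+7, 9.9+8) = Beta(13.6, 17.9).
After batch 2: Beta(13.6+16, 17.9+10) = Beta(29.6, 27.9).
Posterior mean = α/(α+β) = 29.6/57.5 = 0.5148.

0.5148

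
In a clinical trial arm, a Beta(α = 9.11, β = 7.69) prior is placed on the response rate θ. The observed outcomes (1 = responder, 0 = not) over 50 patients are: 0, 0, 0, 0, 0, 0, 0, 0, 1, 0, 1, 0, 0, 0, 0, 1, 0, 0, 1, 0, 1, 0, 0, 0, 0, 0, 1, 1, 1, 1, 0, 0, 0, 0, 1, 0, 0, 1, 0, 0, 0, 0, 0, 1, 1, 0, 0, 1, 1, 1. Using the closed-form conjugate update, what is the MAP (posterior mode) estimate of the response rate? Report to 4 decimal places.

0.3721

The Beta prior is conjugate to a Binomial/Bernoulli likelihood; the update adds successes to α and failures to β.
Posterior: Beta(α+k, β+n−k) = Beta(9.11+16, 7.69+34) = Beta(25.11, 41.69).
Mode of Beta(a,b) for a,b>1 is (a−1)/(a+b−2) = 24.11/64.80 = 0.3721.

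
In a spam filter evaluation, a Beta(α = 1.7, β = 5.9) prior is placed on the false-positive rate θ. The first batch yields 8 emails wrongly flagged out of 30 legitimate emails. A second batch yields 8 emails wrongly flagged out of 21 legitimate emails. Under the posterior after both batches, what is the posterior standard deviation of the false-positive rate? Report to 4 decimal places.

The Beta prior is conjugate to a Binomial/Bernoulli likelihood; the update adds successes to α and failures to β.
After batch 1: Beta(1.7+8, 5.9+22) = Beta(9.7, 27.9).
After batch 2: Beta(9.7+8, 27.9+13) = Beta(17.7, 40.9).
Var = αβ/((α+β)²(α+β+1)) = 17.7·40.9/(58.6²·59.6) = 0.00353716; SD = √0.00353716 = 0.0595.

0.0595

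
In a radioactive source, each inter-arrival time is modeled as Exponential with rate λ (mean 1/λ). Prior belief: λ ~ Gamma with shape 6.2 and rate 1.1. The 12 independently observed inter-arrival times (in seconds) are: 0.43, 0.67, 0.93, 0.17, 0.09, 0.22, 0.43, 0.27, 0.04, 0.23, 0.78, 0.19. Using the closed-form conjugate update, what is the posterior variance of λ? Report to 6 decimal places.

With a Gamma(shape α, rate β) prior on the exponential rate λ, the posterior after n observations with total T = Σxᵢ is Gamma(α+n, β+T).
Sum of observations T = 4.45 seconds; n = 12.
Posterior: Gamma(6.2+12, 1.1+4.45) = Gamma(18.2, 5.55).
Var = α/β² = 0.590861.

0.590861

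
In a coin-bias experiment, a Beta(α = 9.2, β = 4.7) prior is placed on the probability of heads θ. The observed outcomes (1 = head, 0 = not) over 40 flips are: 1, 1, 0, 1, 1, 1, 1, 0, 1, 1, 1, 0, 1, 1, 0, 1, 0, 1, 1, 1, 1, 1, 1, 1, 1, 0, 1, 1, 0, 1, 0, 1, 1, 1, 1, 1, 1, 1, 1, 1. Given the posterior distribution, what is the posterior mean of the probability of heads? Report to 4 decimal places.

0.7644

The Beta prior is conjugate to a Binomial/Bernoulli likelihood; the update adds successes to α and failures to β.
Posterior: Beta(α+k, β+n−k) = Beta(9.2+32, 4.7+8) = Beta(41.2, 12.7).
Posterior mean = α/(α+β) = 41.2/53.9 = 0.7644.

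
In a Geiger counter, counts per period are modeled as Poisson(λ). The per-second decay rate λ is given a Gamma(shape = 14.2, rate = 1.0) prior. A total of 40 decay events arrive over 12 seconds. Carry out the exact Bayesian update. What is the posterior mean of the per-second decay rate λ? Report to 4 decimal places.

4.1692

With a Gamma(shape α, rate β) prior, the Poisson likelihood is conjugate: the posterior is Gamma(α + ΣXᵢ, β + n).
Posterior: Gamma(α+S, β+n) = Gamma(14.2+40, 1.0+12) = Gamma(54.2, 13.0).
Posterior mean = α/β = 54.2/13.0 = 4.1692.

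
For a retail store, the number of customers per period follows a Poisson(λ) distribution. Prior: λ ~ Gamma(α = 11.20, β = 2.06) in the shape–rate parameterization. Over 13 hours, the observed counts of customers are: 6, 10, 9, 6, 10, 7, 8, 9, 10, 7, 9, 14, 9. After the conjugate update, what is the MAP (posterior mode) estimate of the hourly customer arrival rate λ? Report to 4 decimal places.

8.2470

With a Gamma(shape α, rate β) prior, the Poisson likelihood is conjugate: the posterior is Gamma(α + ΣXᵢ, β + n).
Sum of counts S = 114 over n = 13 hours.
Posterior: Gamma(α+S, β+n) = Gamma(11.20+114, 2.06+13) = Gamma(125.20, 15.06).
Mode of Gamma(α,β) for α≥1 is (α−1)/β = 124.20/15.06 = 8.2470.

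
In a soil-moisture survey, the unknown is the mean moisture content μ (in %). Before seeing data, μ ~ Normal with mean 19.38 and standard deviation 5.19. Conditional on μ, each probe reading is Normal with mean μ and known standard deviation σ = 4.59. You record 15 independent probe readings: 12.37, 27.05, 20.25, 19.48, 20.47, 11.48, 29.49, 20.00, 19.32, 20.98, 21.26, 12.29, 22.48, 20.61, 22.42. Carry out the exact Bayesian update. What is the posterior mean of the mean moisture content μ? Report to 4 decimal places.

19.9661

For Normal data with known variance σ², a Normal(μ₀, σ₀²) prior on μ is conjugate. Posterior precision = 1/σ₀² + n/σ²; posterior mean is the precision-weighted average of μ₀ and x̄.
Σxᵢ = 12.37 + 27.05 + 20.25 + 19.48 + 20.47 + 11.48 + 29.49 + 20.00 + 19.32 + 20.98 + 21.26 + 12.29 + 22.48 + 20.61 + 22.42 = 299.95, so n·x̄ = 299.95.
σ₀² = 5.19² = 26.9361, σ² = 4.59² = 21.0681; σ² + n·σ₀² = 21.0681 + 15·26.9361 = 425.1096.
Posterior mean = (μ₀/σ₀² + n·x̄/σ²)/(1/σ₀² + n/σ²) = (σ²·μ₀ + σ₀²·n·x̄)/(σ² + n·σ₀²) = (21.0681·19.38 + 26.9361·299.95)/425.1096 = 8487.782973/425.1096 = 19.9661.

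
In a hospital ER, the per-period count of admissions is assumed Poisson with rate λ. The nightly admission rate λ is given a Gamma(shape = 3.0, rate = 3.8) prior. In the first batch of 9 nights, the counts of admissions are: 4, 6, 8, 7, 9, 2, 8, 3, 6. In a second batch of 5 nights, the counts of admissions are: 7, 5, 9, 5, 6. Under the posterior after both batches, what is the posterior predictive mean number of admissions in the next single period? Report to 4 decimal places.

With a Gamma(shape α, rate β) prior, the Poisson likelihood is conjugate: the posterior is Gamma(α + ΣXᵢ, β + n).
Batch 1: sum of counts S = 53 over n = 9 nights.
After batch 1: Gamma(α+S, β+n) = Gamma(3.0+53, 3.8+9) = Gamma(56.0, 12.8).
Batch 2: sum of counts S = 32 over n = 5 nights.
After batch 2: Gamma(α+S, β+n) = Gamma(56.0+32, 12.8+5) = Gamma(88.0, 17.8).
The predictive distribution for one future period is NegBinom with mean α/β = 4.9438.

4.9438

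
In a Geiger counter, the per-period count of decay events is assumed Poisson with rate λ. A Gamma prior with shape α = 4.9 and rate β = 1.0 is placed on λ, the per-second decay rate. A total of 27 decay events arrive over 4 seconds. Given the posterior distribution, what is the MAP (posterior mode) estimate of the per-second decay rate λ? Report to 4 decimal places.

6.1800

With a Gamma(shape α, rate β) prior, the Poisson likelihood is conjugate: the posterior is Gamma(α + ΣXᵢ, β + n).
Posterior: Gamma(α+S, β+n) = Gamma(4.9+27, 1.0+4) = Gamma(31.9, 5.0).
Mode of Gamma(α,β) for α≥1 is (α−1)/β = 30.9/5.0 = 6.1800.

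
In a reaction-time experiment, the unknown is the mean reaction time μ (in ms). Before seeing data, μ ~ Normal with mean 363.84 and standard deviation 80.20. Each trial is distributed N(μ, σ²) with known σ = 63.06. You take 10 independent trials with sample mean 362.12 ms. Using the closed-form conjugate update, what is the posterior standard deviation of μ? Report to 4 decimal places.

For Normal data with known variance σ², a Normal(μ₀, σ₀²) prior on μ is conjugate. Posterior precision = 1/σ₀² + n/σ²; posterior mean is the precision-weighted average of μ₀ and x̄.
σ₀² = 80.20² = 6432.04, σ² = 63.06² = 3976.5636; σ² + n·σ₀² = 3976.5636 + 10·6432.04 = 68296.9636.
Posterior precision = 1/σ₀² + n/σ² = 1/6432.04 + 10/3976.5636 = (σ² + n·σ₀²)/(σ₀²σ²) = 68296.9636/(6432.04·3976.5636); posterior variance σₙ² = σ₀²σ²/(σ² + n·σ₀²) = 6432.04·3976.5636/68296.9636 = 374.502976.
Posterior SD = √σₙ² = √(6432.04·3976.5636/68296.9636) = 19.3521.

19.3521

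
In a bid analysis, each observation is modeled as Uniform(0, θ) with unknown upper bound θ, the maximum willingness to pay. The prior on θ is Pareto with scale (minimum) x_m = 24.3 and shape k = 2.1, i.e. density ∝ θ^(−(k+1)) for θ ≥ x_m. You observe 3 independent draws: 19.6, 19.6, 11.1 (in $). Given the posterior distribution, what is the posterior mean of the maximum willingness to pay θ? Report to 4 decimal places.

A Pareto(scale x_m, shape k) prior on the upper bound θ of Uniform(0, θ) is conjugate: posterior is Pareto(max(x_m, max xᵢ), k + n).
Sample maximum = 19.6; prior scale x_m = 24.3 → posterior scale = max = 24.3.
Posterior shape = 2.1 + 3 = 5.1.
E[θ|data] = k·x_m/(k−1) = 5.1·24.3/4.1 = 30.2268.

30.2268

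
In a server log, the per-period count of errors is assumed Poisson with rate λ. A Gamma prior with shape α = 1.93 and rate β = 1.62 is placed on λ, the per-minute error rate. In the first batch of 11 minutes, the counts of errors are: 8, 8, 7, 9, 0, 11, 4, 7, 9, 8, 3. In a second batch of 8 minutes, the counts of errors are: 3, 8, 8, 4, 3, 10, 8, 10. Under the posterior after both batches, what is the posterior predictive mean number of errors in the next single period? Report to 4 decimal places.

6.3012

With a Gamma(shape α, rate β) prior, the Poisson likelihood is conjugate: the posterior is Gamma(α + ΣXᵢ, β + n).
Batch 1: sum of counts S = 74 over n = 11 minutes.
After batch 1: Gamma(α+S, β+n) = Gamma(1.93+74, 1.62+11) = Gamma(75.93, 12.62).
Batch 2: sum of counts S = 54 over n = 8 minutes.
After batch 2: Gamma(α+S, β+n) = Gamma(75.93+54, 12.62+8) = Gamma(129.93, 20.62).
The predictive distribution for one future period is NegBinom with mean α/β = 6.3012.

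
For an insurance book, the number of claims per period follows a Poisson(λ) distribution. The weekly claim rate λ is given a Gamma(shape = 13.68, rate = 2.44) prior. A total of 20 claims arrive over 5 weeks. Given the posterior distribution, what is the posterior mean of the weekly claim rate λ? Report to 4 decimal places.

4.5269

With a Gamma(shape α, rate β) prior, the Poisson likelihood is conjugate: the posterior is Gamma(α + ΣXᵢ, β + n).
Posterior: Gamma(α+S, β+n) = Gamma(13.68+20, 2.44+5) = Gamma(33.68, 7.44).
Posterior mean = α/β = 33.68/7.44 = 4.5269.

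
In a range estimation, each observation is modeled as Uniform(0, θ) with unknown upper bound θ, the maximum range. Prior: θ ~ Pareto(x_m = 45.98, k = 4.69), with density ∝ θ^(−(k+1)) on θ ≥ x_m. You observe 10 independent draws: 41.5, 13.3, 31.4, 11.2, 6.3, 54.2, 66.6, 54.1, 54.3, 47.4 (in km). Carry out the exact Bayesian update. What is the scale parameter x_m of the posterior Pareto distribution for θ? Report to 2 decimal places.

66.60

A Pareto(scale x_m, shape k) prior on the upper bound θ of Uniform(0, θ) is conjugate: posterior is Pareto(max(x_m, max xᵢ), k + n).
Sample maximum = 66.6; prior scale x_m = 45.98 → posterior scale = max = 66.60.
Posterior shape = 4.69 + 10 = 14.69.
Posterior scale x_m = 66.60.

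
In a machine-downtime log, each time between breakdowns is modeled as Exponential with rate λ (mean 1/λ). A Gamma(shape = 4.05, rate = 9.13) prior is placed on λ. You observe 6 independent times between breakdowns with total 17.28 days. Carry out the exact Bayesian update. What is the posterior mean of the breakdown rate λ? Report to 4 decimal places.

With a Gamma(shape α, rate β) prior on the exponential rate λ, the posterior after n observations with total T = Σxᵢ is Gamma(α+n, β+T).
Posterior: Gamma(4.05+6, 9.13+17.28) = Gamma(10.05, 26.41).
Posterior mean of λ = α/β = 10.05/26.41 = 0.3805.

0.3805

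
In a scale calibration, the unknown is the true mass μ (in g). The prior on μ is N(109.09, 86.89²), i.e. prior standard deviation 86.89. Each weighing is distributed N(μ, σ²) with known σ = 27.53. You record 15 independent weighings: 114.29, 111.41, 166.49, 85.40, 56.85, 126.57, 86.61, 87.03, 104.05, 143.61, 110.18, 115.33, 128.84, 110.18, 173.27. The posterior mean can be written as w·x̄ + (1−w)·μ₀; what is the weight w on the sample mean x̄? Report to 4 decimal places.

0.9934

For Normal data with known variance σ², a Normal(μ₀, σ₀²) prior on μ is conjugate. Posterior precision = 1/σ₀² + n/σ²; posterior mean is the precision-weighted average of μ₀ and x̄.
σ₀² = 86.89² = 7549.8721, σ² = 27.53² = 757.9009. Prior precision 1/σ₀² = 1/7549.8721; data precision n/σ² = 15/757.9009.
w = (n/σ²)/(1/σ₀² + n/σ²) = n·σ₀²/(σ² + n·σ₀²) = 15·7549.8721/(757.9009 + 15·7549.8721) = 113248.0815/114005.9824 = 0.9934.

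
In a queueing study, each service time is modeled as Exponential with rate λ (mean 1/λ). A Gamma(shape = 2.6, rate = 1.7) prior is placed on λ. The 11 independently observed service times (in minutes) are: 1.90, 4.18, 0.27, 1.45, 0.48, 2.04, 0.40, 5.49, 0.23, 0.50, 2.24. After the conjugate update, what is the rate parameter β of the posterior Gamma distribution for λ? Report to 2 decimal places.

With a Gamma(shape α, rate β) prior on the exponential rate λ, the posterior after n observations with total T = Σxᵢ is Gamma(α+n, β+T).
Sum of observations T = 19.18 minutes; n = 11.
Posterior: Gamma(2.6+11, 1.7+19.18) = Gamma(13.6, 20.88).
Posterior β = 20.88.

20.88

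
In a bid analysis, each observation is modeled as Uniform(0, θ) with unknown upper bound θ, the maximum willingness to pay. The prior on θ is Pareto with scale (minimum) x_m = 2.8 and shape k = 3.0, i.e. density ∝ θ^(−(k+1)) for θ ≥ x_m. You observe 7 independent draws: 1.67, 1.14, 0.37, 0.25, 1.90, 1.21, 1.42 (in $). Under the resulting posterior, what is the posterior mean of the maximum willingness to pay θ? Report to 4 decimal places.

3.1111

A Pareto(scale x_m, shape k) prior on the upper bound θ of Uniform(0, θ) is conjugate: posterior is Pareto(max(x_m, max xᵢ), k + n).
Sample maximum = 1.90; prior scale x_m = 2.8 → posterior scale = max = 2.80.
Posterior shape = 3.0 + 7 = 10.0.
E[θ|data] = k·x_m/(k−1) = 10.0·2.80/9.0 = 3.1111.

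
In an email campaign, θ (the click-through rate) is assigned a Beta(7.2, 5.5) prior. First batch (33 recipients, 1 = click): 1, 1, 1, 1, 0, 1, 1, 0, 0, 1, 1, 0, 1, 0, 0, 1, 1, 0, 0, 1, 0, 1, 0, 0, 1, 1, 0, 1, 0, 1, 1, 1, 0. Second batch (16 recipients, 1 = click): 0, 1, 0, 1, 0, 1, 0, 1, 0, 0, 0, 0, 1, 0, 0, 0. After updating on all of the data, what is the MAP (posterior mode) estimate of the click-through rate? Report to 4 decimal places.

The Beta prior is conjugate to a Binomial/Bernoulli likelihood; the update adds successes to α and failures to β.
After batch 1: Beta(7.2+19, 5.5+14) = Beta(26.2, 19.5).
After batch 2: Beta(26.2+5, 19.5+11) = Beta(31.2, 30.5).
Mode of Beta(a,b) for a,b>1 is (a−1)/(a+b−2) = 30.2/59.7 = 0.5059.

0.5059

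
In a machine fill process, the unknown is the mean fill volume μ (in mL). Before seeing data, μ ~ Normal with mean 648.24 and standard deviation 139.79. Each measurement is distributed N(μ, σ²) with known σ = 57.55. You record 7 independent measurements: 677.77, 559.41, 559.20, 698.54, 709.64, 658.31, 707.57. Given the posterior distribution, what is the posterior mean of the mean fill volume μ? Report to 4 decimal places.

For Normal data with known variance σ², a Normal(μ₀, σ₀²) prior on μ is conjugate. Posterior precision = 1/σ₀² + n/σ²; posterior mean is the precision-weighted average of μ₀ and x̄.
Σxᵢ = 677.77 + 559.41 + 559.20 + 698.54 + 709.64 + 658.31 + 707.57 = 4570.44, so n·x̄ = 4570.44.
σ₀² = 139.79² = 19541.2441, σ² = 57.55² = 3312.0025; σ² + n·σ₀² = 3312.0025 + 7·19541.2441 = 140100.7112.
Posterior mean = (μ₀/σ₀² + n·x̄/σ²)/(1/σ₀² + n/σ²) = (σ²·μ₀ + σ₀²·n·x̄)/(σ² + n·σ₀²) = (3312.0025·648.24 + 19541.2441·4570.44)/140100.7112 = 91459056.185004/140100.7112 = 652.8094.

652.8094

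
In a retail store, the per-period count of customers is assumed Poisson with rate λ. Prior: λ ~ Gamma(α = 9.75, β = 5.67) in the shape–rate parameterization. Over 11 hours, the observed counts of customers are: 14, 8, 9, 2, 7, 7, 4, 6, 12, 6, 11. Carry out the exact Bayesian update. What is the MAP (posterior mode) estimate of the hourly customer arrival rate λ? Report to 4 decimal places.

With a Gamma(shape α, rate β) prior, the Poisson likelihood is conjugate: the posterior is Gamma(α + ΣXᵢ, β + n).
Sum of counts S = 86 over n = 11 hours.
Posterior: Gamma(α+S, β+n) = Gamma(9.75+86, 5.67+11) = Gamma(95.75, 16.67).
Mode of Gamma(α,β) for α≥1 is (α−1)/β = 94.75/16.67 = 5.6839.

5.6839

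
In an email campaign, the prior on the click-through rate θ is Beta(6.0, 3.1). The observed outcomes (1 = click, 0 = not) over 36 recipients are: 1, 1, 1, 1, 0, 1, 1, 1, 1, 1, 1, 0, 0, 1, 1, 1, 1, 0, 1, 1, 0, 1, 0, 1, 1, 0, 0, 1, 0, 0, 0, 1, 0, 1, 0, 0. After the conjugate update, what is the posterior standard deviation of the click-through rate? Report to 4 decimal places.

The Beta prior is conjugate to a Binomial/Bernoulli likelihood; the update adds successes to α and failures to β.
Posterior: Beta(α+k, β+n−k) = Beta(6.0+22, 3.1+14) = Beta(28.0, 17.1).
Var = αβ/((α+β)²(α+β+1)) = 28.0·17.1/(45.1²·46.1) = 0.00510623; SD = √0.00510623 = 0.0715.

0.0715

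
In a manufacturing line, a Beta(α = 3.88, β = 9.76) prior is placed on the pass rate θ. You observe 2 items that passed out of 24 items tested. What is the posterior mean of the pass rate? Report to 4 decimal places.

The Beta prior is conjugate to a Binomial/Bernoulli likelihood; the update adds successes to α and failures to β.
Posterior: Beta(α+k, β+n−k) = Beta(3.88+2, 9.76+22) = Beta(5.88, 31.76).
Posterior mean = α/(α+β) = 5.88/37.64 = 0.1562.

0.1562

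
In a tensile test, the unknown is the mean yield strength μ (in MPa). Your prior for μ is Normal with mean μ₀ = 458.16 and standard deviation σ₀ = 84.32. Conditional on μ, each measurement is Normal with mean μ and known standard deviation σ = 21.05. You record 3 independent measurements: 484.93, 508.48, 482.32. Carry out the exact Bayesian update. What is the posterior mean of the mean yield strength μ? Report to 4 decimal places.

491.2231

For Normal data with known variance σ², a Normal(μ₀, σ₀²) prior on μ is conjugate. Posterior precision = 1/σ₀² + n/σ²; posterior mean is the precision-weighted average of μ₀ and x̄.
Σxᵢ = 484.93 + 508.48 + 482.32 = 1475.73, so n·x̄ = 1475.73.
σ₀² = 84.32² = 7109.8624, σ² = 21.05² = 443.1025; σ² + n·σ₀² = 443.1025 + 3·7109.8624 = 21772.6897.
Posterior mean = (μ₀/σ₀² + n·x̄/σ²)/(1/σ₀² + n/σ²) = (σ²·μ₀ + σ₀²·n·x̄)/(σ² + n·σ₀²) = (443.1025·458.16 + 7109.8624·1475.73)/21772.6897 = 10695249.080952/21772.6897 = 491.2231.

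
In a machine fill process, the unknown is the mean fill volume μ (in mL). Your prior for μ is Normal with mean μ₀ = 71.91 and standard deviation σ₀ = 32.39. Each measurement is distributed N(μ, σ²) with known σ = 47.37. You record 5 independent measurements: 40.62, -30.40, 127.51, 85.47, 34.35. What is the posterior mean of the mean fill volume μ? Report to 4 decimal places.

For Normal data with known variance σ², a Normal(μ₀, σ₀²) prior on μ is conjugate. Posterior precision = 1/σ₀² + n/σ²; posterior mean is the precision-weighted average of μ₀ and x̄.
Σxᵢ = 40.62 + (-30.40) + 127.51 + 85.47 + 34.35 = 257.55, so n·x̄ = 257.55.
σ₀² = 32.39² = 1049.1121, σ² = 47.37² = 2243.9169; σ² + n·σ₀² = 2243.9169 + 5·1049.1121 = 7489.4774.
Posterior mean = (μ₀/σ₀² + n·x̄/σ²)/(1/σ₀² + n/σ²) = (σ²·μ₀ + σ₀²·n·x̄)/(σ² + n·σ₀²) = (2243.9169·71.91 + 1049.1121·257.55)/7489.4774 = 431558.885634/7489.4774 = 57.6220.

57.6220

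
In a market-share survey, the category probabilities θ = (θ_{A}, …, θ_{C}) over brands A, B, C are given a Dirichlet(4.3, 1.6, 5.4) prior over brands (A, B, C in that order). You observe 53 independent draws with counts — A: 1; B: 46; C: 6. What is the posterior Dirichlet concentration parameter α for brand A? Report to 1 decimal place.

5.3

The Dirichlet prior is conjugate to the Multinomial likelihood: each posterior αⱼ = prior αⱼ + observed count nⱼ.
Posterior concentration: (5.3, 47.6, 11.4), total = 64.3.
α_{A} = 4.3 + 1 = 5.3.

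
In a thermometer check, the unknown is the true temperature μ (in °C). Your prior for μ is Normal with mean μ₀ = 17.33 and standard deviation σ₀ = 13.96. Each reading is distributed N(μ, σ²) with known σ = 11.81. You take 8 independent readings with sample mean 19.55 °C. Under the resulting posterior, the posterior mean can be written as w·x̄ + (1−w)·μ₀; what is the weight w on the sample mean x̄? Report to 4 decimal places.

0.9179

For Normal data with known variance σ², a Normal(μ₀, σ₀²) prior on μ is conjugate. Posterior precision = 1/σ₀² + n/σ²; posterior mean is the precision-weighted average of μ₀ and x̄.
σ₀² = 13.96² = 194.8816, σ² = 11.81² = 139.4761. Prior precision 1/σ₀² = 1/194.8816; data precision n/σ² = 8/139.4761.
w = (n/σ²)/(1/σ₀² + n/σ²) = n·σ₀²/(σ² + n·σ₀²) = 8·194.8816/(139.4761 + 8·194.8816) = 1559.0528/1698.5289 = 0.9179.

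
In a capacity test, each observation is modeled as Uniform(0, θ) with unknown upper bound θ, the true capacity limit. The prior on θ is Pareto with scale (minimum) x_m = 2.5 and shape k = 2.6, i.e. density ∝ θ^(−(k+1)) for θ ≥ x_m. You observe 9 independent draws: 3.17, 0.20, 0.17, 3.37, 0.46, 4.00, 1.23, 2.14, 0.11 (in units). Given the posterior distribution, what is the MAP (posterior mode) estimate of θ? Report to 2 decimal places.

A Pareto(scale x_m, shape k) prior on the upper bound θ of Uniform(0, θ) is conjugate: posterior is Pareto(max(x_m, max xᵢ), k + n).
Sample maximum = 4.00; prior scale x_m = 2.5 → posterior scale = max = 4.00.
Posterior shape = 2.6 + 9 = 11.6.
The Pareto density is decreasing on [x_m, ∞), so the mode is x_m = 4.00.

4.00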